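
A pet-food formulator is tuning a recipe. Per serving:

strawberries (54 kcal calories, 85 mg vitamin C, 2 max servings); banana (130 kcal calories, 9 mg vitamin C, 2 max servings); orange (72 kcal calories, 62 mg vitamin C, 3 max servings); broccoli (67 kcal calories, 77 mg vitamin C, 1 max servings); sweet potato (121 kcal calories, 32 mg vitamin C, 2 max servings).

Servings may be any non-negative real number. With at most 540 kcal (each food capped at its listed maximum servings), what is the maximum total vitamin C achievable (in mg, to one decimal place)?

472.4 mg

Vitamin C per kcal: strawberries 1.574, broccoli 1.149, orange 0.8611, sweet potato 0.2645, banana 0.06923.
Take 2 servings of strawberries: uses 108 kcal, +170.0 mg vitamin C (running total 170.0 mg).
Take 1 serving of broccoli: uses 67 kcal, +77.0 mg vitamin C (running total 247.0 mg).
Take 3 servings of orange: uses 216 kcal, +186.0 mg vitamin C (running total 433.0 mg).
Take 1.231 servings of sweet potato: uses 149 kcal, +39.4 mg vitamin C (running total 472.4 mg).
Filling greedily by vitamin C-per-kcal is optimal for one linear limit, giving 472.4 mg.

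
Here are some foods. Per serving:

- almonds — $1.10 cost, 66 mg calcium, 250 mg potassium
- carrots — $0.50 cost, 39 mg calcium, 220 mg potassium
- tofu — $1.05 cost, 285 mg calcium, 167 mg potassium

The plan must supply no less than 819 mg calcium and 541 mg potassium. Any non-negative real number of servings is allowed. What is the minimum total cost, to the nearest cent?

$3.13

An LP optimum is at a vertex; with two nutrient constraints at most two foods are used. Check each candidate.
almonds only: max(819/66, 541/250) = 12.41 servings → $13.65.
carrots only: max(819/39, 541/220) = 21 servings → $10.50.
tofu only: max(819/285, 541/167) = 3.24 servings → $3.40.
almonds + carrots with both targets exact would need a negative amount; discard.
almonds + tofu with both tight: 0.2891 servings and 2.807 servings → $3.27.
carrots + tofu with both tight: 0.3099 servings and 2.831 servings → $3.13.
The minimum over all feasible corners is $3.13.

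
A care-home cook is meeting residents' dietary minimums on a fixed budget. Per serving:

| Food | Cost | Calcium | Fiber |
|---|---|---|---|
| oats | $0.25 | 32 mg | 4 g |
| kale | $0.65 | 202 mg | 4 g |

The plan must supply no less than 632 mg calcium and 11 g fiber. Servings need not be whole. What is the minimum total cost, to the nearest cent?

$2.03

With two linear requirements the optimum uses one or two foods; enumerate the corners.
oats only: max(632/32, 11/4) = 19.75 servings → $4.94.
kale only: max(632/202, 11/4) = 3.129 servings → $2.03.
oats + kale: the both-tight solution has a negative serving — not a feasible corner.
The minimum over all feasible corners is $2.03.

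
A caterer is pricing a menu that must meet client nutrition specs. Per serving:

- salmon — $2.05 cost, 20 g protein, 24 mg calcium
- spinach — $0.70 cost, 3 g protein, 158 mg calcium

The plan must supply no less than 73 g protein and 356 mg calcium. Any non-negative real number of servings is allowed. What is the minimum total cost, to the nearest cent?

Compare the cost at each extreme point of the feasible region.
salmon only: max(73/20, 356/24) = 14.83 servings → $30.41.
spinach only: max(73/3, 356/158) = 24.33 servings → $17.03.
salmon + spinach with both tight: 3.389 servings and 1.738 servings → $8.16.
The minimum over all feasible corners is $8.16.

$8.16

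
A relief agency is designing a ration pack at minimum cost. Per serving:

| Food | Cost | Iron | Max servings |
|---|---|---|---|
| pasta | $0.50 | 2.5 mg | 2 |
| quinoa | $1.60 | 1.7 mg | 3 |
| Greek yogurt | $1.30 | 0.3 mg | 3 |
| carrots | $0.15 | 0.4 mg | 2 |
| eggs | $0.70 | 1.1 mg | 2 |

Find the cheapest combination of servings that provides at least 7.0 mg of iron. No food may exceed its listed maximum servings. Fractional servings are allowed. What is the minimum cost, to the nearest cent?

Cost per mg of iron: pasta $0.2000, carrots $0.3750, eggs $0.6364, quinoa $0.9412, Greek yogurt $4.3333.
Take 2 servings of pasta: +5.0 mg iron for $1.00 (total $1.00, still need 2.0 mg).
Take 2 servings of carrots: +0.8 mg iron for $0.30 (total $1.30, still need 1.2 mg).
Take 1.091 servings of eggs: +1.2 mg iron for $0.76 (total $2.06, still need 0.0 mg).
Greedy by cheapest-per-mg is optimal for a single linear constraint, so the minimum cost is $2.06.

$2.06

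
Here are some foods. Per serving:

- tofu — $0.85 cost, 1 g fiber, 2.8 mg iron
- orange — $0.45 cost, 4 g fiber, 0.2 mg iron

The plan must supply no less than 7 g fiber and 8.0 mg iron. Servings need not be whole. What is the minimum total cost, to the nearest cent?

A basic optimal solution has at most two foods positive. Try each food alone and each pair with both targets met exactly.
tofu only: max(7/1, 8.0/2.8) = 7 servings → $5.95.
orange only: max(7/4, 8.0/0.2) = 40 servings → $18.00.
tofu + orange with both tight: 2.782 servings and 1.055 servings → $2.84.
Cheapest feasible corner: $2.84.

$2.84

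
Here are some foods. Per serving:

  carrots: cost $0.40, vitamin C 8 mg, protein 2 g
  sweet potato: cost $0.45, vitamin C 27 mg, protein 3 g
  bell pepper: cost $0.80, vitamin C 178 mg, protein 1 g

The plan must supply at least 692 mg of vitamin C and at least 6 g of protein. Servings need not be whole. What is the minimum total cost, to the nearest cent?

At the optimum either one food covers both requirements or two foods hit both targets exactly; no other combination can be cheaper.
carrots only: max(692/8, 6/2) = 86.5 servings → $34.60.
sweet potato only: max(692/27, 6/3) = 25.63 servings → $11.53.
bell pepper only: max(692/178, 6/1) = 6 servings → $4.80.
carrots + sweet potato: the both-tight solution has a negative serving — not a feasible corner.
carrots + bell pepper with both tight: 1.08 servings and 3.839 servings → $3.50.
sweet potato + bell pepper with both tight: 0.7416 servings and 3.775 servings → $3.35.
Cheapest feasible corner: $3.35.

$3.35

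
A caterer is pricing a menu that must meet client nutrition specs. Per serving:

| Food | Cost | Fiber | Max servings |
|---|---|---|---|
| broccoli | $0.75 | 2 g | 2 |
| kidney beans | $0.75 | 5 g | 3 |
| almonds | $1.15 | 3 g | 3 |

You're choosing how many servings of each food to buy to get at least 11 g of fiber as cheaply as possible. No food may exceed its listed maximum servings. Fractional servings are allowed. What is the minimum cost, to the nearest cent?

$1.65

Cost per g of fiber: kidney beans $0.1500, broccoli $0.3750, almonds $0.3833.
Take 2.2 servings of kidney beans: +11.0 g fiber for $1.65 (total $1.65, still need 0.0 g).
Greedy by cheapest-per-g is optimal for a single linear constraint, so the minimum cost is $1.65.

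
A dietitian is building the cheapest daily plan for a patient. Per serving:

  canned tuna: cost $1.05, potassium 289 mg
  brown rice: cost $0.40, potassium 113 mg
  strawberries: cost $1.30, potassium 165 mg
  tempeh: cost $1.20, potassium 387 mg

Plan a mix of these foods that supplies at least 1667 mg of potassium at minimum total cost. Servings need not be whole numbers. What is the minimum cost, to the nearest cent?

$5.17

Cost per mg of potassium: tempeh $0.0031, brown rice $0.0035, canned tuna $0.0036, strawberries $0.0079.
With no serving limits, use only tempeh: 1667 mg / 387 mg = 4.307 servings × $1.20 = $5.17.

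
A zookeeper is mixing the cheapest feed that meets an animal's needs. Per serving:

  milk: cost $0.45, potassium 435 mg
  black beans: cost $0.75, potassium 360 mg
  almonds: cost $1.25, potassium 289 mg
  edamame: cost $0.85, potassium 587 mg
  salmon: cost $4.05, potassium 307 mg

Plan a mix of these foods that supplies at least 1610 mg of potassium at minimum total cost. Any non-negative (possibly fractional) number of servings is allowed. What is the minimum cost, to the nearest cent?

Cost per mg of potassium: milk $0.0010, edamame $0.0014, black beans $0.0021, almonds $0.0043, salmon $0.0132.
With no serving limits, use only milk: 1610 mg / 435 mg = 3.701 servings × $0.45 = $1.67.

$1.67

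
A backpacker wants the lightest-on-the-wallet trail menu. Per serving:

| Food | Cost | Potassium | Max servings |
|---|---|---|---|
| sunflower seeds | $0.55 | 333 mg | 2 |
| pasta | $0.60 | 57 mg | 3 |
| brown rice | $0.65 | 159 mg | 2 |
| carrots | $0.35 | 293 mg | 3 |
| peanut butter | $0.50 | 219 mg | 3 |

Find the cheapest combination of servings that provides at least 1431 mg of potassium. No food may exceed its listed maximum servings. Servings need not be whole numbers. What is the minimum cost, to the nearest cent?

$1.96

Cost per mg of potassium: carrots $0.0012, sunflower seeds $0.0017, peanut butter $0.0023, brown rice $0.0041, pasta $0.0105.
Take 3 servings of carrots: +879.0 mg potassium for $1.05 (total $1.05, still need 552.0 mg).
Take 1.658 servings of sunflower seeds: +552.0 mg potassium for $0.91 (total $1.96, still need 0.0 mg).
Filling from the cheapest source first is optimal under one linear minimum: $1.96.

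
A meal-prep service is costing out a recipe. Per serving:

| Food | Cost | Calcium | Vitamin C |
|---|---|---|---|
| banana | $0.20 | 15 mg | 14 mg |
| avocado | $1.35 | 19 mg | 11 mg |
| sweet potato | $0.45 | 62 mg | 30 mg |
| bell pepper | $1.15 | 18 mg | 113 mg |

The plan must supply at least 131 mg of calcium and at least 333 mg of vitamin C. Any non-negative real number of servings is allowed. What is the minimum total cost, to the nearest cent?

Two binding constraints pin down two serving amounts, so the optimal mix uses at most two foods. The candidates are each food alone (scaled to the tighter of calcium/vitamin C) and each pair with both constraints tight.
banana only: max(131/15, 333/14) = 23.79 servings → $4.76.
avocado only: max(131/19, 333/11) = 30.27 servings → $40.87.
sweet potato only: max(131/62, 333/30) = 11.1 servings → $5.00.
bell pepper only: max(131/18, 333/113) = 7.278 servings → $8.37.
banana + avocado: the both-tight solution has a negative serving — not a feasible corner.
banana + sweet potato: intersection lies outside the first quadrant.
banana + bell pepper with both tight: 6.105 servings and 2.191 servings → $3.74.
avocado + sweet potato: the both-tight solution has a negative serving — not a feasible corner.
avocado + bell pepper with both tight: 4.52 servings and 2.507 servings → $8.98.
sweet potato + bell pepper with both tight: 1.362 servings and 2.585 servings → $3.59.
Cheapest feasible corner: $3.59.

$3.59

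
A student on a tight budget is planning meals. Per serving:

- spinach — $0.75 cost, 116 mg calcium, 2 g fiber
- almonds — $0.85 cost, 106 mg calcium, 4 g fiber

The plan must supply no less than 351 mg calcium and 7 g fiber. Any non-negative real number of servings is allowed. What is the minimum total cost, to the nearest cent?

$2.34

This is a tiny linear program; its minimum lies at a vertex of the feasible set. List the vertices and price them.
spinach only: max(351/116, 7/2) = 3.5 servings → $2.62.
almonds only: max(351/106, 7/4) = 3.311 servings → $2.81.
spinach + almonds with both tight: 2.627 servings and 0.4365 servings → $2.34.
So the least-cost plan costs $2.34.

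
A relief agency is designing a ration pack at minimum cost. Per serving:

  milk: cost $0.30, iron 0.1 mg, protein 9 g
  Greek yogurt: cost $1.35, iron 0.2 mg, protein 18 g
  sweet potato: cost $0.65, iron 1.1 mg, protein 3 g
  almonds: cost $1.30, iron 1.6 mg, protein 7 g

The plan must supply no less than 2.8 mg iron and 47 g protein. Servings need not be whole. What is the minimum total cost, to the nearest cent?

$2.74

For a min-cost LP with two ≥-constraints, a basic feasible solution has at most two positive variables.
milk only: max(2.8/0.1, 47/9) = 28 servings → $8.40.
Greek yogurt only: max(2.8/0.2, 47/18) = 14 servings → $18.90.
sweet potato only: max(2.8/1.1, 47/3) = 15.67 servings → $10.18.
almonds only: max(2.8/1.6, 47/7) = 6.714 servings → $8.73.
milk + Greek yogurt (both tight): parallel constraints — no distinct corner.
milk + sweet potato with both tight: 4.51 servings and 2.135 servings → $2.74.
milk + almonds with both tight: 4.058 servings and 1.496 servings → $3.16.
Greek yogurt + sweet potato with both tight: 2.255 servings and 2.135 servings → $4.43.
Greek yogurt + almonds with both tight: 2.029 servings and 1.496 servings → $4.68.
sweet potato + almonds: the both-tight solution has a negative serving — not a feasible corner.
So the least-cost plan costs $2.74.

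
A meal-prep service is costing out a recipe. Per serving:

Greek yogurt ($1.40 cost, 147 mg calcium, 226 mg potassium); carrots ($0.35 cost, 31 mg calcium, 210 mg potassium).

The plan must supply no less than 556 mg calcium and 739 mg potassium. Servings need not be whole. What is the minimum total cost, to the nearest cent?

$5.30

Minimising a linear cost over {calcium ≥ 556, potassium ≥ 739, servings ≥ 0} — the optimum is at a vertex, using one or two foods.
Greek yogurt only: max(556/147, 739/226) = 3.782 servings → $5.30.
carrots only: max(556/31, 739/210) = 17.94 servings → $6.28.
Greek yogurt + carrots: intersection lies outside the first quadrant.
Cheapest feasible corner: $5.30.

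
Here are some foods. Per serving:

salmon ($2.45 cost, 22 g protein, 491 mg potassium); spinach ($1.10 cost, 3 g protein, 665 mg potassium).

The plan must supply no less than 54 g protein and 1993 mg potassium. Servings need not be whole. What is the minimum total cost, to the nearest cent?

Check every corner: each single food scaled to meet both minima, and each pair solved so both constraints bind.
salmon only: max(54/22, 1993/491) = 4.059 servings → $9.94.
spinach only: max(54/3, 1993/665) = 18 servings → $19.80.
salmon + spinach with both tight: 2.275 servings and 1.317 servings → $7.02.
Cheapest feasible corner: $7.02.

$7.02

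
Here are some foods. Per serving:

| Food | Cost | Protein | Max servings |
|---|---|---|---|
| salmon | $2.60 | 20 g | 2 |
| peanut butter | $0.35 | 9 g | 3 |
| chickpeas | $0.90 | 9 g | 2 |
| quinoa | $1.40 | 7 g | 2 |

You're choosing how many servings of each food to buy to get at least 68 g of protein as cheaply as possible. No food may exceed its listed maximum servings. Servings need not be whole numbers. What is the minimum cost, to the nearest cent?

$5.84

Cost per g of protein: peanut butter $0.0389, chickpeas $0.1000, salmon $0.1300, quinoa $0.2000.
Take 3 servings of peanut butter: +27.0 g protein for $1.05 (total $1.05, still need 41.0 g).
Take 2 servings of chickpeas: +18.0 g protein for $1.80 (total $2.85, still need 23.0 g).
Take 1.15 servings of salmon: +23.0 g protein for $2.99 (total $5.84, still need 0.0 g).
Filling from the cheapest source first is optimal under one linear minimum: $5.84.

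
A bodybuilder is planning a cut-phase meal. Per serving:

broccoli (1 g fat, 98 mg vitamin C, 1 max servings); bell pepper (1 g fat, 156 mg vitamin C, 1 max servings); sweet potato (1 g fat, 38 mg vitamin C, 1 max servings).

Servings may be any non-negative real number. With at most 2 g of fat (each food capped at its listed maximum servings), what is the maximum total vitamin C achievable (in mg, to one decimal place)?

254.0 mg

Vitamin C per g fat: bell pepper 156, broccoli 98, sweet potato 38.
Take 1 serving of bell pepper: uses 1 g fat, +156.0 mg vitamin C (running total 156.0 mg).
Take 1 serving of broccoli: uses 1 g fat, +98.0 mg vitamin C (running total 254.0 mg).
Greedy by best ratio exhausts the fat allowance optimally: 254.0 mg.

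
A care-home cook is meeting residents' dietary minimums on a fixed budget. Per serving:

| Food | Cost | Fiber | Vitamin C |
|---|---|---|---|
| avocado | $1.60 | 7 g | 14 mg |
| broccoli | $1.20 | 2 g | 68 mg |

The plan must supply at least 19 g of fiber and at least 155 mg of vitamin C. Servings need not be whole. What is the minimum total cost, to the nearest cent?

$5.70

avocado only: max(19/7, 155/14) = 11.07 servings → $17.71.
broccoli only: max(19/2, 155/68) = 9.5 servings → $11.40.
avocado + broccoli with both tight: 2.192 servings and 1.828 servings → $5.70.
So the least-cost plan costs $5.70.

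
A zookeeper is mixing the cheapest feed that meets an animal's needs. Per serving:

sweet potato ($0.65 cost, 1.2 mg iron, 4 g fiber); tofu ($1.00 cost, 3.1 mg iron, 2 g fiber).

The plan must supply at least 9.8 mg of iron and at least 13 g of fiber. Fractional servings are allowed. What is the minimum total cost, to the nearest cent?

$3.71

At the optimum either one food covers both requirements or two foods hit both targets exactly; no other combination can be cheaper.
sweet potato only: max(9.8/1.2, 13/4) = 8.167 servings → $5.31.
tofu only: max(9.8/3.1, 13/2) = 6.5 servings → $6.50.
sweet potato + tofu with both tight: 2.07 servings and 2.36 servings → $3.71.
The minimum over all feasible corners is $3.71.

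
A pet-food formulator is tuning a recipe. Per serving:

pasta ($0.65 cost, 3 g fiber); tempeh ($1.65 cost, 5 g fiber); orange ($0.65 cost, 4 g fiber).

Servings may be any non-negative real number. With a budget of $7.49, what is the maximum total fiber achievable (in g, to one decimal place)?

Fiber per dollar: orange 6.154, pasta 4.615, tempeh 3.03.
With no serving limits, spend the whole cost allowance on orange: $7.49 / $0.65 × 4 g = 46.1 g.

46.1 g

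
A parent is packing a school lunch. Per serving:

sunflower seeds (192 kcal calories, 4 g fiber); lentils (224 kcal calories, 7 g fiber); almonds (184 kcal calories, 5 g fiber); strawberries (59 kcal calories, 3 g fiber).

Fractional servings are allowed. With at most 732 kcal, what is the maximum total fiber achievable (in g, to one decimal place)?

37.2 g

Fiber per kcal: strawberries 0.05085, lentils 0.03125, almonds 0.02717, sunflower seeds 0.02083.
With no serving limits, spend the whole calories allowance on strawberries: 732 kcal / 59 kcal × 3 g = 37.2 g.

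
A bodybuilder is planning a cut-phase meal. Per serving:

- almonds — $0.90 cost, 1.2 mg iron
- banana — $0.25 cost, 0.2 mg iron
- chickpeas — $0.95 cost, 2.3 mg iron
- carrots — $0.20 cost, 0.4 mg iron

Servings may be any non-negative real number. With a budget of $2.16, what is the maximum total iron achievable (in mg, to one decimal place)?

Iron per dollar: chickpeas 2.421, carrots 2, almonds 1.333, banana 0.8.
With no serving limits, spend the whole cost allowance on chickpeas: $2.16 / $0.95 × 2.3 mg = 5.2 mg.

5.2 mg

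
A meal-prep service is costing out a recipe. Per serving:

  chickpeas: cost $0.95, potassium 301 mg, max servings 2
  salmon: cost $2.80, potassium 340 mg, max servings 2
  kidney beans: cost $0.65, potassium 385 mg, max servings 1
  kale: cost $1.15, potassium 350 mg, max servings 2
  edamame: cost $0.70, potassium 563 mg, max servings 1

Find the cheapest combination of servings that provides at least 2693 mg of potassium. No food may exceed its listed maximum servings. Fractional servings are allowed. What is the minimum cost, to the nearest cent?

Cost per mg of potassium: edamame $0.0012, kidney beans $0.0017, chickpeas $0.0032, kale $0.0033, salmon $0.0082.
Take 1 serving of edamame: +563.0 mg potassium for $0.70 (total $0.70, still need 2130.0 mg).
Take 1 serving of kidney beans: +385.0 mg potassium for $0.65 (total $1.35, still need 1745.0 mg).
Take 2 servings of chickpeas: +602.0 mg potassium for $1.90 (total $3.25, still need 1143.0 mg).
Take 2 servings of kale: +700.0 mg potassium for $2.30 (total $5.55, still need 443.0 mg).
Take 1.303 servings of salmon: +443.0 mg potassium for $3.65 (total $9.20, still need 0.0 mg).
Filling from the cheapest source first is optimal under one linear minimum: $9.20.

$9.20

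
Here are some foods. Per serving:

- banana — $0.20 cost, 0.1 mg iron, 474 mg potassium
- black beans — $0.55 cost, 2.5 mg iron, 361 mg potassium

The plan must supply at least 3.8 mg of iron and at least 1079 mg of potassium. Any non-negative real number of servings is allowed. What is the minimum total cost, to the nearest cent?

This is a tiny linear program; its minimum lies at a vertex of the feasible set. List the vertices and price them.
banana only: max(3.8/0.1, 1079/474) = 38 servings → $7.60.
black beans only: max(3.8/2.5, 1079/361) = 2.989 servings → $1.64.
banana + black beans with both tight: 1.154 servings and 1.474 servings → $1.04.
The minimum over all feasible corners is $1.04.

$1.04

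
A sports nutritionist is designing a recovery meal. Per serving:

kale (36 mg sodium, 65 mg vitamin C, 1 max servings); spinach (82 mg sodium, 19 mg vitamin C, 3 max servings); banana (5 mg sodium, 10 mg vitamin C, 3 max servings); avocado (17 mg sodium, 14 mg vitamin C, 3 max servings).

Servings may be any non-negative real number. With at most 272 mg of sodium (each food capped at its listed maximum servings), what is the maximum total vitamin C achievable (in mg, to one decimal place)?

Vitamin C per mg sodium: banana 2, kale 1.806, avocado 0.8235, spinach 0.2317.
Take 3 servings of banana: uses 15 mg sodium, +30.0 mg vitamin C (running total 30.0 mg).
Take 1 serving of kale: uses 36 mg sodium, +65.0 mg vitamin C (running total 95.0 mg).
Take 3 servings of avocado: uses 51 mg sodium, +42.0 mg vitamin C (running total 137.0 mg).
Take 2.073 servings of spinach: uses 170 mg sodium, +39.4 mg vitamin C (running total 176.4 mg).
Filling greedily by vitamin C-per-mg sodium is optimal for one linear limit, giving 176.4 mg.

176.4 mg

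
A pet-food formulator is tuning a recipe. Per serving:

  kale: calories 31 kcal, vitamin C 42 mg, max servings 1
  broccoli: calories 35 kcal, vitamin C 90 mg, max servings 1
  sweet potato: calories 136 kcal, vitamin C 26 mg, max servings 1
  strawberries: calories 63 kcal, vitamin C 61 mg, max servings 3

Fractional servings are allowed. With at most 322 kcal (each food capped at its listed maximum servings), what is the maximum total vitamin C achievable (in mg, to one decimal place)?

Vitamin C per kcal: broccoli 2.571, kale 1.355, strawberries 0.9683, sweet potato 0.1912.
Take 1 serving of broccoli: uses 35 kcal, +90.0 mg vitamin C (running total 90.0 mg).
Take 1 serving of kale: uses 31 kcal, +42.0 mg vitamin C (running total 132.0 mg).
Take 3 servings of strawberries: uses 189 kcal, +183.0 mg vitamin C (running total 315.0 mg).
Take 0.4926 servings of sweet potato: uses 67 kcal, +12.8 mg vitamin C (running total 327.8 mg).
Greedy by best ratio exhausts the calories allowance optimally: 327.8 mg.

327.8 mg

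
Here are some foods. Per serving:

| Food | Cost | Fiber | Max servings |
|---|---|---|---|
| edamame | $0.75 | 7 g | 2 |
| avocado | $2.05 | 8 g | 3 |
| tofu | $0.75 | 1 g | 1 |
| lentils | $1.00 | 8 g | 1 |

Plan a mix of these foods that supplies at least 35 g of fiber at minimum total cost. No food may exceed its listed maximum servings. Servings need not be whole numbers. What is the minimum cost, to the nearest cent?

$5.83

Cost per g of fiber: edamame $0.1071, lentils $0.1250, avocado $0.2562, tofu $0.7500.
Take 2 servings of edamame: +14.0 g fiber for $1.50 (total $1.50, still need 21.0 g).
Take 1 serving of lentils: +8.0 g fiber for $1.00 (total $2.50, still need 13.0 g).
Take 1.625 servings of avocado: +13.0 g fiber for $3.33 (total $5.83, still need 0.0 g).
Greedy by cheapest-per-g is optimal for a single linear constraint, so the minimum cost is $5.83.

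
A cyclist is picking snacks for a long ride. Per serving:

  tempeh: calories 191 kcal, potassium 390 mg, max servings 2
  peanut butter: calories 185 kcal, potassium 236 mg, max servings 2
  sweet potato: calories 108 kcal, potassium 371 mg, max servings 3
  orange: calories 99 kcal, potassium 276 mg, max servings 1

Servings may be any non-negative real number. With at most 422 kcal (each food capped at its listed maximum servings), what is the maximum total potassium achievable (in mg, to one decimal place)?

Potassium per kcal: sweet potato 3.435, orange 2.788, tempeh 2.042, peanut butter 1.276.
Take 3 servings of sweet potato: uses 324 kcal, +1113.0 mg potassium (running total 1113.0 mg).
Take 0.9899 servings of orange: uses 98 kcal, +273.2 mg potassium (running total 1386.2 mg).
Filling greedily by potassium-per-kcal is optimal for one linear limit, giving 1386.2 mg.

1386.2 mg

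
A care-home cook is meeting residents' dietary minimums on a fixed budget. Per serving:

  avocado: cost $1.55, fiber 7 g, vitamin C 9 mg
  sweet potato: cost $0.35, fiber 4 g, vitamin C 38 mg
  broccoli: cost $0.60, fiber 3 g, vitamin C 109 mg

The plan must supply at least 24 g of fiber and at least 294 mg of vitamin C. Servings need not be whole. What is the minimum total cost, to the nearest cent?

avocado only: max(24/7, 294/9) = 32.67 servings → $50.63.
sweet potato only: max(24/4, 294/38) = 7.737 servings → $2.71.
broccoli only: max(24/3, 294/109) = 8 servings → $4.80.
avocado + sweet potato with both targets exact would need a negative amount; discard.
avocado + broccoli with both tight: 2.356 servings and 2.503 servings → $5.15.
sweet potato + broccoli with both tight: 5.385 servings and 0.8199 servings → $2.38.
Cheapest feasible corner: $2.38.

$2.38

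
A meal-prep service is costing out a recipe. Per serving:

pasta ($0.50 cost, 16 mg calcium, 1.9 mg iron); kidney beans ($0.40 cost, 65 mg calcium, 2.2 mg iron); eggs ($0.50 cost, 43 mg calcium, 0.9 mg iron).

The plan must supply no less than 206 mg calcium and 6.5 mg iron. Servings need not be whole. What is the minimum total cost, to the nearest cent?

$1.27

Check every corner: each single food scaled to meet both minima, and each pair solved so both constraints bind.
pasta only: max(206/16, 6.5/1.9) = 12.88 servings → $6.44.
kidney beans only: max(206/65, 6.5/2.2) = 3.169 servings → $1.27.
eggs only: max(206/43, 6.5/0.9) = 7.222 servings → $3.61.
pasta + kidney beans: the both-tight solution has a negative serving — not a feasible corner.
pasta + eggs with both tight: 1.398 servings and 4.27 servings → $2.83.
kidney beans + eggs with both tight: 2.607 servings and 0.8504 servings → $1.47.
So the least-cost plan costs $1.27.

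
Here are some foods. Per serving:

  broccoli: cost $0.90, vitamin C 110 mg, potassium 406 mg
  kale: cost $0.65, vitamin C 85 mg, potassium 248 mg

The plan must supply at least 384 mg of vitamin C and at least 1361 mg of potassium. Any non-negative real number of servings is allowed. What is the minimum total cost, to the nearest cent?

$3.10

broccoli only: max(384/110, 1361/406) = 3.491 servings → $3.14.
kale only: max(384/85, 1361/248) = 5.488 servings → $3.57.
broccoli + kale with both tight: 2.829 servings and 0.8567 servings → $3.10.
So the least-cost plan costs $3.10.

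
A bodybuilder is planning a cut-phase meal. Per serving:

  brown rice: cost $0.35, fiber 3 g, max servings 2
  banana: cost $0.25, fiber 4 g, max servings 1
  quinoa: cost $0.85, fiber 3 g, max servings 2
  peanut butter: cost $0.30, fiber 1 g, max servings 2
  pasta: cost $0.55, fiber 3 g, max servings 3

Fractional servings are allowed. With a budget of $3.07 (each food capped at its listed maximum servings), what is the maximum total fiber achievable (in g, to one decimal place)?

Fiber per dollar: banana 16, brown rice 8.571, pasta 5.455, quinoa 3.529, peanut butter 3.333.
Take 1 serving of banana: spends $0.25, +4.0 g fiber (running total 4.0 g).
Take 2 servings of brown rice: spends $0.70, +6.0 g fiber (running total 10.0 g).
Take 3 servings of pasta: spends $1.65, +9.0 g fiber (running total 19.0 g).
Take 0.5529 servings of quinoa: spends $0.47, +1.7 g fiber (running total 20.7 g).
Greedy by best ratio exhausts the cost allowance optimally: 20.7 g.

20.7 g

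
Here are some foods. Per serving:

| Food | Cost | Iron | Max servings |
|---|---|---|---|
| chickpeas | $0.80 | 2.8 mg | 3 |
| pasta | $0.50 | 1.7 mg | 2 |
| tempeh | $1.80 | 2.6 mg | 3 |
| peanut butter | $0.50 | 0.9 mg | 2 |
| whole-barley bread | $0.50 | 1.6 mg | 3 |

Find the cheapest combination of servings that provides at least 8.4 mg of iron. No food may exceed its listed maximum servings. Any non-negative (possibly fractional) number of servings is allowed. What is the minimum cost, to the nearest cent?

$2.40

Cost per mg of iron: chickpeas $0.2857, pasta $0.2941, whole-barley bread $0.3125, peanut butter $0.5556, tempeh $0.6923.
Take 3 servings of chickpeas: +8.4 mg iron for $2.40 (total $2.40, still need 0.0 mg).
Greedy by cheapest-per-mg is optimal for a single linear constraint, so the minimum cost is $2.40.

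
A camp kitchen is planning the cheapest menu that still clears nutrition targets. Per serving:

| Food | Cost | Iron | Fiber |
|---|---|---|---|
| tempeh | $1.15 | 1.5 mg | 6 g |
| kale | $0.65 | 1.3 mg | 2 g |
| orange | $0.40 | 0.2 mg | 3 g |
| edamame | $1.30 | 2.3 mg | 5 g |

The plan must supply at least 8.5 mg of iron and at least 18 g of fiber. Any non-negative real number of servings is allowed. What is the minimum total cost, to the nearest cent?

A basic optimal solution has at most two foods positive. Try each food alone and each pair with both targets met exactly.
tempeh only: max(8.5/1.5, 18/6) = 5.667 servings → $6.52.
kale only: max(8.5/1.3, 18/2) = 9 servings → $5.85.
orange only: max(8.5/0.2, 18/3) = 42.5 servings → $17.00.
edamame only: max(8.5/2.3, 18/5) = 3.696 servings → $4.80.
tempeh + kale with both tight: 1.333 servings and 5 servings → $4.78.
tempeh + orange: the both-tight solution has a negative serving — not a feasible corner.
tempeh + edamame: intersection lies outside the first quadrant.
kale + orange with both tight: 6.257 servings and 1.829 servings → $4.80.
kale + edamame with both tight: 0.5789 servings and 3.368 servings → $4.76.
orange + edamame: the both-tight solution has a negative serving — not a feasible corner.
So the least-cost plan costs $4.76.

$4.76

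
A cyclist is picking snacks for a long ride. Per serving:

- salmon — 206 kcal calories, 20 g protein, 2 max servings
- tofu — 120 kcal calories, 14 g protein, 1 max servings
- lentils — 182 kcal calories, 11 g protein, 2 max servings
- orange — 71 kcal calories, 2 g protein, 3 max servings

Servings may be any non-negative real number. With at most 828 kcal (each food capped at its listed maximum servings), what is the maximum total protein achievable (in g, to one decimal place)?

71.9 g

Protein per kcal: tofu 0.1167, salmon 0.09709, lentils 0.06044, orange 0.02817.
Take 1 serving of tofu: uses 120 kcal, +14.0 g protein (running total 14.0 g).
Take 2 servings of salmon: uses 412 kcal, +40.0 g protein (running total 54.0 g).
Take 1.626 servings of lentils: uses 296 kcal, +17.9 g protein (running total 71.9 g).
Filling greedily by protein-per-kcal is optimal for one linear limit, giving 71.9 g.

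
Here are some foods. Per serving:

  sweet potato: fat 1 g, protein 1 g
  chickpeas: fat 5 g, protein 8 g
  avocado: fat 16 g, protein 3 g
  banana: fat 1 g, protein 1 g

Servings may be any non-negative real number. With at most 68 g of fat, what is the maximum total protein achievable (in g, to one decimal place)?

Protein per g fat: chickpeas 1.6, sweet potato 1, banana 1, avocado 0.1875.
With no serving limits, spend the whole fat allowance on chickpeas: 68 g / 5 g × 8 g = 108.8 g.

108.8 g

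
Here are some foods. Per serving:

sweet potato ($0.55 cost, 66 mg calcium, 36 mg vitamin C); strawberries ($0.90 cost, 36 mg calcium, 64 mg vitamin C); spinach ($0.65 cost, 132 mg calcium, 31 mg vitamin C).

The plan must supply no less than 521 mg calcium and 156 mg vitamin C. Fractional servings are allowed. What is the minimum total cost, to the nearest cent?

$2.93

Minimising a linear cost over {calcium ≥ 521, vitamin C ≥ 156, servings ≥ 0} — the optimum is at a vertex, using one or two foods.
sweet potato only: max(521/66, 156/36) = 7.894 servings → $4.34.
strawberries only: max(521/36, 156/64) = 14.47 servings → $13.03.
spinach only: max(521/132, 156/31) = 5.032 servings → $3.27.
sweet potato + strawberries: intersection lies outside the first quadrant.
sweet potato + spinach with both tight: 1.641 servings and 3.126 servings → $2.93.
strawberries + spinach with both tight: 0.6057 servings and 3.782 servings → $3.00.
The minimum over all feasible corners is $2.93.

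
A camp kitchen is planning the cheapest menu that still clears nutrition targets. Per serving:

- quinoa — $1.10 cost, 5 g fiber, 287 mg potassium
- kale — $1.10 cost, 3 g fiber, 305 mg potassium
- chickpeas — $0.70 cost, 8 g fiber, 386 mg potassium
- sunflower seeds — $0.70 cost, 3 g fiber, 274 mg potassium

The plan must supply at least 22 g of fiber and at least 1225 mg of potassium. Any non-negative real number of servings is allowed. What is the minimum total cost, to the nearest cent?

Check every corner: each single food scaled to meet both minima, and each pair solved so both constraints bind.
quinoa only: max(22/5, 1225/287) = 4.4 servings → $4.84.
kale only: max(22/3, 1225/305) = 7.333 servings → $8.07.
chickpeas only: max(22/8, 1225/386) = 3.174 servings → $2.22.
sunflower seeds only: max(22/3, 1225/274) = 7.333 servings → $5.13.
quinoa + kale: the both-tight solution has a negative serving — not a feasible corner.
quinoa + chickpeas with both tight: 3.574 servings and 0.5164 servings → $4.29.
quinoa + sunflower seeds: the both-tight solution has a negative serving — not a feasible corner.
kale + chickpeas with both tight: 1.02 servings and 2.367 servings → $2.78.
kale + sunflower seeds with both targets exact would need a negative amount; discard.
chickpeas + sunflower seeds with both tight: 2.276 servings and 1.265 servings → $2.48.
So the least-cost plan costs $2.22.

$2.22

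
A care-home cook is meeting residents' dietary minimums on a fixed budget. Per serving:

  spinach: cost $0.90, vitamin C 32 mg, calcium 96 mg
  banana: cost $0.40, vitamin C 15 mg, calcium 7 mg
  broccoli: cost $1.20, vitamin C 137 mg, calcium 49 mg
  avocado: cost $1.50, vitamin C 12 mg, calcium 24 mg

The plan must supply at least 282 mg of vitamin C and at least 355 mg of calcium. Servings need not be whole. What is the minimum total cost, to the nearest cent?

Minimising a linear cost over {vitamin C ≥ 282, calcium ≥ 355, servings ≥ 0} — the optimum is at a vertex, using one or two foods.
spinach only: max(282/32, 355/96) = 8.812 servings → $7.93.
banana only: max(282/15, 355/7) = 50.71 servings → $20.29.
broccoli only: max(282/137, 355/49) = 7.245 servings → $8.69.
avocado only: max(282/12, 355/24) = 23.5 servings → $35.25.
spinach + banana with both tight: 2.756 servings and 12.92 servings → $7.65.
spinach + broccoli with both tight: 3.006 servings and 1.356 servings → $4.33.
spinach + avocado: the both-tight solution has a negative serving — not a feasible corner.
banana + broccoli: the both-tight solution has a negative serving — not a feasible corner.
banana + avocado with both tight: 9.087 servings and 12.14 servings → $21.85.
broccoli + avocado with both tight: 0.9289 servings and 12.9 servings → $20.46.
Cheapest feasible corner: $4.33.

$4.33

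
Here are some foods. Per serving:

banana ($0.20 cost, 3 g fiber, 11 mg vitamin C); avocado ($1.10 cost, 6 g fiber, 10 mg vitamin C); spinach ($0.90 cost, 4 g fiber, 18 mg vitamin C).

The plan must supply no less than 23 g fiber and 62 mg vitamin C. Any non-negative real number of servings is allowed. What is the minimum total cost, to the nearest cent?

$1.53

This is a tiny linear program; its minimum lies at a vertex of the feasible set. List the vertices and price them.
banana only: max(23/3, 62/11) = 7.667 servings → $1.53.
avocado only: max(23/6, 62/10) = 6.2 servings → $6.82.
spinach only: max(23/4, 62/18) = 5.75 servings → $5.17.
banana + avocado with both tight: 3.944 servings and 1.861 servings → $2.84.
banana + spinach: the both-tight solution has a negative serving — not a feasible corner.
avocado + spinach with both tight: 2.441 servings and 2.088 servings → $4.56.
Cheapest feasible corner: $1.53.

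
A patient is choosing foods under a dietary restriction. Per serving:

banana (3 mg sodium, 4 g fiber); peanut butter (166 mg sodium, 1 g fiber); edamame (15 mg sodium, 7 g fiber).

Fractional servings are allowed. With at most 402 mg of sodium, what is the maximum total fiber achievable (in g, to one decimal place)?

Fiber per mg sodium: banana 1.333, edamame 0.4667, peanut butter 0.006024.
With no serving limits, spend the whole sodium allowance on banana: 402 mg / 3 mg × 4 g = 536.0 g.

536.0 g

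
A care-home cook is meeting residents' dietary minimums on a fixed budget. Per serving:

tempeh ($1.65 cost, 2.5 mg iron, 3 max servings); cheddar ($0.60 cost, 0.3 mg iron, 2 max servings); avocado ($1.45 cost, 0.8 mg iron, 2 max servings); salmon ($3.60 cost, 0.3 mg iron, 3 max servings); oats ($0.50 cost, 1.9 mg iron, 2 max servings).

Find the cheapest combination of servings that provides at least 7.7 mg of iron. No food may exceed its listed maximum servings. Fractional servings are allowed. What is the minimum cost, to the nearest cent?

Cost per mg of iron: oats $0.2632, tempeh $0.6600, avocado $1.8125, cheddar $2.0000, salmon $12.0000.
Take 2 servings of oats: +3.8 mg iron for $1.00 (total $1.00, still need 3.9 mg).
Take 1.56 servings of tempeh: +3.9 mg iron for $2.57 (total $3.57, still need 0.0 mg).
Filling from the cheapest source first is optimal under one linear minimum: $3.57.

$3.57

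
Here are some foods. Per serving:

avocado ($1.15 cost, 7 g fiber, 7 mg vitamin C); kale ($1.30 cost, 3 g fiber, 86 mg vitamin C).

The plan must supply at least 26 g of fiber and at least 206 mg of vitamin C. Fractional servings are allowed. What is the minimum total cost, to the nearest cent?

Minimising a linear cost over {fiber ≥ 26, vitamin C ≥ 206, servings ≥ 0} — the optimum is at a vertex, using one or two foods.
avocado only: max(26/7, 206/7) = 29.43 servings → $33.84.
kale only: max(26/3, 206/86) = 8.667 servings → $11.27.
avocado + kale with both tight: 2.785 servings and 2.169 servings → $6.02.
The minimum over all feasible corners is $6.02.

$6.02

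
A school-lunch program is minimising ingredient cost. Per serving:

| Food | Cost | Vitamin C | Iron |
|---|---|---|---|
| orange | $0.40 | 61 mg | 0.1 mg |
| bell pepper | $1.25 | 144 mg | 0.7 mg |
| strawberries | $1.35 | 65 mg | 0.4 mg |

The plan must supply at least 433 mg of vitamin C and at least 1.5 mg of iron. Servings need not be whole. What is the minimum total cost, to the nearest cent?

$3.36

orange only: max(433/61, 1.5/0.1) = 15 servings → $6.00.
bell pepper only: max(433/144, 1.5/0.7) = 3.007 servings → $3.76.
strawberries only: max(433/65, 1.5/0.4) = 6.662 servings → $8.99.
orange + bell pepper with both tight: 3.078 servings and 1.703 servings → $3.36.
orange + strawberries with both tight: 4.229 servings and 2.693 servings → $5.33.
bell pepper + strawberries: intersection lies outside the first quadrant.
Cheapest feasible corner: $3.36.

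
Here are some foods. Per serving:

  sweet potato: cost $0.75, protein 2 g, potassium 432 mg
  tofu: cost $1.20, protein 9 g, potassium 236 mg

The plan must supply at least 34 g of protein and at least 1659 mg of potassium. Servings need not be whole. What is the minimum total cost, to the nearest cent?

Two binding constraints pin down two serving amounts, so the optimal mix uses at most two foods. The candidates are each food alone (scaled to the tighter of protein/potassium) and each pair with both constraints tight.
sweet potato only: max(34/2, 1659/432) = 17 servings → $12.75.
tofu only: max(34/9, 1659/236) = 7.03 servings → $8.44.
sweet potato + tofu with both tight: 2.022 servings and 3.328 servings → $5.51.
The minimum over all feasible corners is $5.51.

$5.51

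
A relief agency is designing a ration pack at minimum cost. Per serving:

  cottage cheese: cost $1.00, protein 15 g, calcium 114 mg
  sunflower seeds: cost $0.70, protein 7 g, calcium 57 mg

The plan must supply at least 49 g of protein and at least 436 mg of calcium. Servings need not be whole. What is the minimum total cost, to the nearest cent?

$3.82

Compare the cost at each extreme point of the feasible region.
cottage cheese only: max(49/15, 436/114) = 3.825 servings → $3.82.
sunflower seeds only: max(49/7, 436/57) = 7.649 servings → $5.35.
cottage cheese + sunflower seeds: intersection lies outside the first quadrant.
So the least-cost plan costs $3.82.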